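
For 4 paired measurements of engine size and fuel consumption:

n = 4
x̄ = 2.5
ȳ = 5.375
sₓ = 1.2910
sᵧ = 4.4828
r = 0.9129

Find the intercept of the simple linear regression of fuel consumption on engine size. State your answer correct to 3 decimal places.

-2.550

b = r · sᵧ/sₓ = 0.9129 · 4.4828/1.291 = 3.169906
a = ȳ − b·x̄ = 5.375 − 3.169906·2.5 = -2.549764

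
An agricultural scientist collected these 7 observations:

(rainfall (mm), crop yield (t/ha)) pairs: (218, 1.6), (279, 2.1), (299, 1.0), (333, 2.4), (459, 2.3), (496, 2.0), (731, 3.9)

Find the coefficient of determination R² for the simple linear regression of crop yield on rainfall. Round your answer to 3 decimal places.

0.686

n = 7, Σx = 2815, Σy = 15.3, Σxy = 6931.5, Σx² = 1316713, Σy² = 38.23
Sxx = Σx² − (Σx)²/n = 1316713 − 1132032.142857 = 184680.857143
Sxy = Σxy − (Σx)(Σy)/n = 6931.5 − 6152.785714 = 778.714286
Syy = Σy² − (Σy)²/n = 38.23 − 33.441429 = 4.788571
R² = Sxy²/(Sxx·Syy) = (778.714286)²/(184680.857143·4.788571) = 0.685691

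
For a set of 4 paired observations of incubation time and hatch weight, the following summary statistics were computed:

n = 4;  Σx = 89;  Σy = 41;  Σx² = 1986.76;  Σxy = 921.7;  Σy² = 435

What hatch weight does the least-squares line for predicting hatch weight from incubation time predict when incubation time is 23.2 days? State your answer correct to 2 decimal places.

Sxx = Σx² − (Σx)²/n = 1986.76 − 1980.25 = 6.51
Sxy = Σxy − (Σx)(Σy)/n = 921.7 − 912.25 = 9.45
b = Sxy/Sxx = 9.45/6.51 = 1.451613
a = ȳ − b·x̄ = 10.25 − 1.451613·22.25 = -22.048387
ŷ(23.2) = a + b·23.2 = -22.048387 + 1.451613·23.2 = 11.629032

11.63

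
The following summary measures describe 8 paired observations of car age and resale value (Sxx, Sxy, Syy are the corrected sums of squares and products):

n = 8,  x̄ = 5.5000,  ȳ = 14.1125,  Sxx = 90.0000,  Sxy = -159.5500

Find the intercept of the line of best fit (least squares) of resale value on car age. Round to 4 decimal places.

23.8628

b = Sxy/Sxx = -159.55/90 = -1.772778
a = ȳ − b·x̄ = 14.1125 − (-1.772778)·5.5 = 23.862778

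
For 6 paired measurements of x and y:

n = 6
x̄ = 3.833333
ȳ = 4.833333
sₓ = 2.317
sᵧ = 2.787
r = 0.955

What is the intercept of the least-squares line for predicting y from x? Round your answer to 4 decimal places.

b = r · sᵧ/sₓ = 0.955 · 2.787/2.317 = 1.148720
a = ȳ − b·x̄ = 4.833333 − 1.148720·3.833333 = 0.429905

0.4299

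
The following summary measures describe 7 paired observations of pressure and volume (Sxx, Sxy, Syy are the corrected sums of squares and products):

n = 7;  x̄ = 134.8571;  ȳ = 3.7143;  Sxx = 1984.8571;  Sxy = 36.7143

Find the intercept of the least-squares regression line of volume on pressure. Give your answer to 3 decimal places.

1.220

b = Sxy/Sxx = 36.7143/1984.8571 = 0.018497
a = ȳ − b·x̄ = 3.7143 − 0.018497·134.8571 = 1.219821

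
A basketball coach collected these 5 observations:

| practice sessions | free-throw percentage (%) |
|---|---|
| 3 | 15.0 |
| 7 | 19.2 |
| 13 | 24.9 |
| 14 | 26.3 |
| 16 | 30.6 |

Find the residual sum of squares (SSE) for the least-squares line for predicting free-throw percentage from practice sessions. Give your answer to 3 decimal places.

n = 5, Σx = 53, Σy = 116, Σxy = 1360.9, Σx² = 679, Σy² = 2841.7
Sxx = Σx² − (Σx)²/n = 679 − 561.8 = 117.2
Sxy = Σxy − (Σx)(Σy)/n = 1360.9 − 1229.6 = 131.3
Syy = Σy² − (Σy)²/n = 2841.7 − 2691.2 = 150.5
b = Sxy/Sxx = 131.3/117.2 = 1.120307
SSE = Syy − b·Sxy = 150.5 − 1.120307·131.3 = 3.403669

3.404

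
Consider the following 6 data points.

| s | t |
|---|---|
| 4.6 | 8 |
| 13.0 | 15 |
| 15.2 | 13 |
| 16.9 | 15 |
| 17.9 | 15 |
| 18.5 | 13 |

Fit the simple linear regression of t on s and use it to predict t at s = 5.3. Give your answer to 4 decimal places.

n = 6, Σx = 86.1, Σy = 79, Σxy = 1191.9, Σx² = 1369.47
Sxx = Σx² − (Σx)²/n = 1369.47 − 1235.535 = 133.935
Sxy = Σxy − (Σx)(Σy)/n = 1191.9 − 1133.65 = 58.25
b = Sxy/Sxx = 58.25/133.935 = 0.434912
a = ȳ − b·x̄ = 13.166667 − 0.434912·14.35 = 6.925673
ŷ(5.3) = a + b·5.3 = 6.925673 + 0.434912·5.3 = 9.230709

9.2307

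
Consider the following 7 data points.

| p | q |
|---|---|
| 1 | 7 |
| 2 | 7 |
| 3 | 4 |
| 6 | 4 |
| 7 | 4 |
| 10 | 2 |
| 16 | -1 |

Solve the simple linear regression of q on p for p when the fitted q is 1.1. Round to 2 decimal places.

11.83

n = 7, Σx = 45, Σy = 27, Σxy = 89, Σx² = 455
Sxx = Σx² − (Σx)²/n = 455 − 289.285714 = 165.714286
Sxy = Σxy − (Σx)(Σy)/n = 89 − 173.571429 = -84.571429
b = Sxy/Sxx = -84.571429/165.714286 = -0.510345
a = ȳ − b·x̄ = 3.857143 − (-0.510345)·6.428571 = 7.137931
Set a + b·x = 1.1: x = (1.1 − 7.137931) / (-0.510345) = 11.831081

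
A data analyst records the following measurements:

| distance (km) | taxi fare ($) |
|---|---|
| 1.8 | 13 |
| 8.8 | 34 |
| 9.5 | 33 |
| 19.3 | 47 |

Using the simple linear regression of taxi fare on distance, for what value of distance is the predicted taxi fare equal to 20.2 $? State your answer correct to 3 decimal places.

3.711

n = 4, Σx = 39.4, Σy = 127, Σxy = 1543.2, Σx² = 543.42
Sxx = Σx² − (Σx)²/n = 543.42 − 388.09 = 155.33
Sxy = Σxy − (Σx)(Σy)/n = 1543.2 − 1250.95 = 292.25
b = Sxy/Sxx = 292.25/155.33 = 1.881478
a = ȳ − b·x̄ = 31.75 − 1.881478·9.85 = 13.217440
Set a + b·x = 20.2: x = (20.2 − 13.217440) / 1.881478 = 3.711210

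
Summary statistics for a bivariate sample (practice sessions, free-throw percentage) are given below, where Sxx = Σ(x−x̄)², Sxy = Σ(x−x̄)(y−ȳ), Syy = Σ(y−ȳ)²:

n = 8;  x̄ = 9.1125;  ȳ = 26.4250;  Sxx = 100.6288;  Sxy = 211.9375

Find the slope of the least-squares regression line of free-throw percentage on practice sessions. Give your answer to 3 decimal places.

b = Sxy/Sxx = 211.9375/100.6288 = 2.106132

2.106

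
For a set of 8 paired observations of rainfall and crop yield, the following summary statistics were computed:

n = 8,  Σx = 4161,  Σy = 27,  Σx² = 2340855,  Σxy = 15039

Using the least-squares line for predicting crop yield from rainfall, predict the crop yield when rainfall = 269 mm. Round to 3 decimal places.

1.959

Sxx = Σx² − (Σx)²/n = 2340855 − 2164240.125 = 176614.875
Sxy = Σxy − (Σx)(Σy)/n = 15039 − 14043.375 = 995.625
b = Sxy/Sxx = 995.625/176614.875 = 0.005637
a = ȳ − b·x̄ = 3.375 − 0.005637·520.125 = 0.442917
ŷ(269) = a + b·269 = 0.442917 + 0.005637·269 = 1.959342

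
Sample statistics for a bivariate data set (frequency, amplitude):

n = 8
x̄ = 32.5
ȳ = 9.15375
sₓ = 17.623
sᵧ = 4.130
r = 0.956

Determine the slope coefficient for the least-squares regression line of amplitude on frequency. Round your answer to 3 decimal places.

b = r · sᵧ/sₓ = 0.956 · 4.13/17.623 = 0.224041

0.224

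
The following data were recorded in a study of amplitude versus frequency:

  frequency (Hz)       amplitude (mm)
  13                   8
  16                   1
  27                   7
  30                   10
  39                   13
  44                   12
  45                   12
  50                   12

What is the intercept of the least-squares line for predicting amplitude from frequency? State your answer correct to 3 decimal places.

1.673

n = 8, Σx = 264, Σy = 75, Σxy = 2784, Σx² = 10036
Sxx = Σx² − (Σx)²/n = 10036 − 8712 = 1324
Sxy = Σxy − (Σx)(Σy)/n = 2784 − 2475 = 309
b = Sxy/Sxx = 309/1324 = 0.233384
a = ȳ − b·x̄ = 9.375 − 0.233384·33 = 1.673338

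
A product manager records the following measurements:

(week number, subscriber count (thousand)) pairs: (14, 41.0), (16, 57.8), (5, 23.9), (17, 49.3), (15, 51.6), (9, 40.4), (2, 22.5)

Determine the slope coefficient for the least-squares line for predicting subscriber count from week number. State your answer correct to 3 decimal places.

2.159

n = 7, Σx = 78, Σy = 286.5, Σxy = 3639, Σx² = 1076
Sxx = Σx² − (Σx)²/n = 1076 − 869.142857 = 206.857143
Sxy = Σxy − (Σx)(Σy)/n = 3639 − 3192.428571 = 446.571429
b = Sxy/Sxx = 446.571429/206.857143 = 2.158840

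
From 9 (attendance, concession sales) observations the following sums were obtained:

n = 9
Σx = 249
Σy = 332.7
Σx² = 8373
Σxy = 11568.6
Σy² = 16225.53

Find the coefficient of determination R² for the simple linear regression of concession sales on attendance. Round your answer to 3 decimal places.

Sxx = Σx² − (Σx)²/n = 8373 − 6889 = 1484
Sxy = Σxy − (Σx)(Σy)/n = 11568.6 − 9204.7 = 2363.9
Syy = Σy² − (Σy)²/n = 16225.53 − 12298.81 = 3926.72
R² = Sxy²/(Sxx·Syy) = (2363.9)²/(1484·3926.72) = 0.958946

0.959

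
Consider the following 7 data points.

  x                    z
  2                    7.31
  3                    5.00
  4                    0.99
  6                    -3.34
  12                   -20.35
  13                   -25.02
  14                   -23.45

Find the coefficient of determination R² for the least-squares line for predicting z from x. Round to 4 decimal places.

0.9913

n = 7, Σx = 54, Σy = -58.86, Σxy = -884.22, Σx² = 574, Σy² = 1680.5972
Sxx = Σx² − (Σx)²/n = 574 − 416.571429 = 157.428571
Sxy = Σxy − (Σx)(Σy)/n = -884.22 − (-454.062857) = -430.157143
Syy = Σy² − (Σy)²/n = 1680.5972 − 494.928514 = 1185.668686
R² = Sxy²/(Sxx·Syy) = (-430.157143)²/(157.428571·1185.668686) = 0.991305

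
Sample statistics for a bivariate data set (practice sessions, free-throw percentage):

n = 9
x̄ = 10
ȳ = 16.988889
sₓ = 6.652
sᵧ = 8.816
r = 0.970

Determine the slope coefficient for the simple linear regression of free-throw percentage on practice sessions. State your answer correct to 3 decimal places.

1.286

b = r · sᵧ/sₓ = 0.97 · 8.816/6.652 = 1.285556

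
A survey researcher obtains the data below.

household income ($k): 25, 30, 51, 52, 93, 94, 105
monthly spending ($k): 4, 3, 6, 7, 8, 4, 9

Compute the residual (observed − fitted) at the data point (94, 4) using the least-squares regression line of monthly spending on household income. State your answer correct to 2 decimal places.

-3.20

n = 7, Σx = 450, Σy = 41, Σxy = 2925, Σx² = 35340
Sxx = Σx² − (Σx)²/n = 35340 − 28928.571429 = 6411.428571
Sxy = Σxy − (Σx)(Σy)/n = 2925 − 2635.714286 = 289.285714
b = Sxy/Sxx = 289.285714/6411.428571 = 0.045120
a = ȳ − b·x̄ = 5.857143 − 0.045120·64.285714 = 2.956551
ŷ(94) = 2.956551 + 0.045120·94 = 7.197861
residual = y − ŷ = 4 − 7.197861 = -3.197861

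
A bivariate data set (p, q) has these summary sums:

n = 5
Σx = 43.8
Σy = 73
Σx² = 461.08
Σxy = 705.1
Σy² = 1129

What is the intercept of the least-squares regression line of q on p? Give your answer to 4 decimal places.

Sxx = Σx² − (Σx)²/n = 461.08 − 383.688 = 77.392
Sxy = Σxy − (Σx)(Σy)/n = 705.1 − 639.48 = 65.62
b = Sxy/Sxx = 65.62/77.392 = 0.847891
a = ȳ − b·x̄ = 14.6 − 0.847891·8.76 = 7.172473

7.1725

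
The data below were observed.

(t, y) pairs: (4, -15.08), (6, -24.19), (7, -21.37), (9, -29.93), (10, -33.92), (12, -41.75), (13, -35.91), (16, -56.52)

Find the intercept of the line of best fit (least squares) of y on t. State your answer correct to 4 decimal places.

n = 8, Σx = 77, Σy = -258.67, Σxy = -2835.77, Σx² = 851
Sxx = Σx² − (Σx)²/n = 851 − 741.125 = 109.875
Sxy = Σxy − (Σx)(Σy)/n = -2835.77 − (-2489.69875) = -346.07125
b = Sxy/Sxx = -346.07125/109.875 = -3.149681
a = ȳ − b·x̄ = -32.33375 − (-3.149681)·9.625 = -2.018066

-2.0181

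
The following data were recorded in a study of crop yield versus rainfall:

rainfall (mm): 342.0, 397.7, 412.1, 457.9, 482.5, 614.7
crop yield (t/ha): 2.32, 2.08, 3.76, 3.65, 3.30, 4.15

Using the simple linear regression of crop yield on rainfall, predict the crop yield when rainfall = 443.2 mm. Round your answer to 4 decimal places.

3.1567

n = 6, Σx = 2706.9, Σy = 19.26, Σxy = 8984.742, Σx² = 1265290.45
Sxx = Σx² − (Σx)²/n = 1265290.45 − 1221217.935 = 44072.515
Sxy = Σxy − (Σx)(Σy)/n = 8984.742 − 8689.149 = 295.593
b = Sxy/Sxx = 295.593/44072.515 = 0.006707
a = ȳ − b·x̄ = 3.21 − 0.006707·451.15 = 0.184151
ŷ(443.2) = a + b·443.2 = 0.184151 + 0.006707·443.2 = 3.156680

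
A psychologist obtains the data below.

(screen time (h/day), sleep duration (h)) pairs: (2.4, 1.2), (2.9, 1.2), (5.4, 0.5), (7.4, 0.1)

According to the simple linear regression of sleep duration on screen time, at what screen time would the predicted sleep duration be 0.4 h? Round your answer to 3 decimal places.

n = 4, Σx = 18.1, Σy = 3, Σxy = 9.8, Σx² = 98.09
Sxx = Σx² − (Σx)²/n = 98.09 − 81.9025 = 16.1875
Sxy = Σxy − (Σx)(Σy)/n = 9.8 − 13.575 = -3.775
b = Sxy/Sxx = -3.775/16.1875 = -0.233205
a = ȳ − b·x̄ = 0.75 − (-0.233205)·4.525 = 1.805251
Set a + b·x = 0.4: x = (0.4 − 1.805251) / (-0.233205) = 6.025828

6.026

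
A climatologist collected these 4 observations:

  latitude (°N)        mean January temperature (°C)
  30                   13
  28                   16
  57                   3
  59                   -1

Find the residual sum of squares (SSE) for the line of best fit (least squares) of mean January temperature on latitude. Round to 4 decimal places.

n = 4, Σx = 174, Σy = 31, Σxy = 950, Σx² = 8414, Σy² = 435
Sxx = Σx² − (Σx)²/n = 8414 − 7569 = 845
Sxy = Σxy − (Σx)(Σy)/n = 950 − 1348.5 = -398.5
Syy = Σy² − (Σy)²/n = 435 − 240.25 = 194.75
b = Sxy/Sxx = -398.5/845 = -0.471598
SSE = Syy − b·Sxy = 194.75 − (-0.471598)·(-398.5) = 6.818343

6.8183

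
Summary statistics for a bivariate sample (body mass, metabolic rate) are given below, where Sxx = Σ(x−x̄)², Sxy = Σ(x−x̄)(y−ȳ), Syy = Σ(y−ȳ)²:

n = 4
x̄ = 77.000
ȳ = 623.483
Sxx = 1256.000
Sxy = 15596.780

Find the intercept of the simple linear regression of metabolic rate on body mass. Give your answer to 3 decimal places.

b = Sxy/Sxx = 15596.78/1256 = 12.417818
a = ȳ − b·x̄ = 623.483 − 12.417818·77 = -332.689022

-332.689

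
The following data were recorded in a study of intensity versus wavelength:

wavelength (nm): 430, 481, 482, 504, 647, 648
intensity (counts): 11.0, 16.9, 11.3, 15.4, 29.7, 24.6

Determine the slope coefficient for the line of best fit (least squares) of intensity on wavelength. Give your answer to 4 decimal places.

n = 6, Σx = 3192, Σy = 108.9, Σxy = 61223.8, Σx² = 1741114
Sxx = Σx² − (Σx)²/n = 1741114 − 1698144 = 42970
Sxy = Σxy − (Σx)(Σy)/n = 61223.8 − 57934.8 = 3289
b = Sxy/Sxx = 3289/42970 = 0.076542

0.0765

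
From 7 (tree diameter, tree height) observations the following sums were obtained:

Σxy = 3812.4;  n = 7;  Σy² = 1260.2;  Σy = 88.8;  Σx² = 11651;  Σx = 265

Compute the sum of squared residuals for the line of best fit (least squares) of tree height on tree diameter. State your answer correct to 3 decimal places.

8.239

Sxx = Σx² − (Σx)²/n = 11651 − 10032.142857 = 1618.857143
Sxy = Σxy − (Σx)(Σy)/n = 3812.4 − 3361.714286 = 450.685714
Syy = Σy² − (Σy)²/n = 1260.2 − 1126.491429 = 133.708571
b = Sxy/Sxx = 450.685714/1618.857143 = 0.278397
SSE = Syy − b·Sxy = 133.708571 − 0.278397·450.685714 = 8.238814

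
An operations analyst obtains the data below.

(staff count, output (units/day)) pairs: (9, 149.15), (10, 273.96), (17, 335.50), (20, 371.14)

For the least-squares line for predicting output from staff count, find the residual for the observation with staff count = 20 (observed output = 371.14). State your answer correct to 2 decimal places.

-8.40

n = 4, Σx = 56, Σy = 1129.75, Σxy = 17208.25, Σx² = 870
Sxx = Σx² − (Σx)²/n = 870 − 784 = 86
Sxy = Σxy − (Σx)(Σy)/n = 17208.25 − 15816.5 = 1391.75
b = Sxy/Sxx = 1391.75/86 = 16.183140
a = ȳ − b·x̄ = 282.4375 − 16.183140·14 = 55.873547
ŷ(20) = 55.873547 + 16.183140·20 = 379.536337
residual = y − ŷ = 371.14 − 379.536337 = -8.396337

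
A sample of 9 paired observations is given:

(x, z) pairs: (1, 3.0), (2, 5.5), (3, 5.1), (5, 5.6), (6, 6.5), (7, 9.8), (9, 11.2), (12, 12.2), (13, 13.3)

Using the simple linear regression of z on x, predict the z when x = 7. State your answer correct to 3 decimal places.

n = 9, Σx = 58, Σy = 72.2, Σxy = 585, Σx² = 518
Sxx = Σx² − (Σx)²/n = 518 − 373.777778 = 144.222222
Sxy = Σxy − (Σx)(Σy)/n = 585 − 465.288889 = 119.711111
b = Sxy/Sxx = 119.711111/144.222222 = 0.830046
a = ȳ − b·x̄ = 8.022222 − 0.830046·6.444444 = 2.673035
ŷ(7) = a + b·7 = 2.673035 + 0.830046·7 = 8.483359

8.483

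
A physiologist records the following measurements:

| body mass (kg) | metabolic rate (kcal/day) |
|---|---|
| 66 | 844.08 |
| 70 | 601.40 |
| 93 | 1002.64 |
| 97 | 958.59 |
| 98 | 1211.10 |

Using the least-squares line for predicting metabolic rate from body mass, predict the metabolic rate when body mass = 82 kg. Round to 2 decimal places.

n = 5, Σx = 424, Σy = 4617.81, Σxy = 402723.83, Σx² = 36918
Sxx = Σx² − (Σx)²/n = 36918 − 35955.2 = 962.8
Sxy = Σxy − (Σx)(Σy)/n = 402723.83 − 391590.288 = 11133.542
b = Sxy/Sxx = 11133.542/962.8 = 11.563712
a = ȳ − b·x̄ = 923.562 − 11.563712·84.8 = -57.040785
ŷ(82) = a + b·82 = -57.040785 + 11.563712·82 = 891.183606

891.18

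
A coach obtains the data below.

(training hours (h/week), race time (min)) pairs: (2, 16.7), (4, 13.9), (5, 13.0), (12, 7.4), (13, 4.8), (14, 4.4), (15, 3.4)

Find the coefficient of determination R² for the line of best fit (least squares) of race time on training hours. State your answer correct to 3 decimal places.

n = 7, Σx = 65, Σy = 63.6, Σxy = 417.8, Σx² = 779, Σy² = 749.82
Sxx = Σx² − (Σx)²/n = 779 − 603.571429 = 175.428571
Sxy = Σxy − (Σx)(Σy)/n = 417.8 − 590.571429 = -172.771429
Syy = Σy² − (Σy)²/n = 749.82 − 577.851429 = 171.968571
R² = Sxy²/(Sxx·Syy) = (-172.771429)²/(175.428571·171.968571) = 0.989451

0.989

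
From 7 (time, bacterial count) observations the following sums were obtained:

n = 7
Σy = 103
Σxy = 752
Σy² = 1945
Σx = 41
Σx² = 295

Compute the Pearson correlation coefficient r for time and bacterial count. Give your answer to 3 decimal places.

0.969

Sxx = Σx² − (Σx)²/n = 295 − 240.142857 = 54.857143
Sxy = Σxy − (Σx)(Σy)/n = 752 − 603.285714 = 148.714286
Syy = Σy² − (Σy)²/n = 1945 − 1515.571429 = 429.428571
r = Sxy/√(Sxx·Syy) = 148.714286/√(23557.224490) = 148.714286/153.483629 = 0.968926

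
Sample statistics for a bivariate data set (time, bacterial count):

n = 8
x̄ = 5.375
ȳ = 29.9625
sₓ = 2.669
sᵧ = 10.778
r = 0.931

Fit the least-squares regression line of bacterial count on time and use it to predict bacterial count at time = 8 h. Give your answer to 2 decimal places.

39.83

b = r · sᵧ/sₓ = 0.931 · 10.778/2.669 = 3.759580
a = ȳ − b·x̄ = 29.9625 − 3.759580·5.375 = 9.754760
ŷ(8) = a + b·8 = 9.754760 + 3.759580·8 = 39.831396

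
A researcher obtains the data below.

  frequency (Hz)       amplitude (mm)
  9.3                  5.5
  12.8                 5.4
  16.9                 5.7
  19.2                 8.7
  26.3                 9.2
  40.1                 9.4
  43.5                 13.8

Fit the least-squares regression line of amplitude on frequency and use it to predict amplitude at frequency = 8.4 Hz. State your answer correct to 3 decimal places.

n = 7, Σx = 168.1, Σy = 57.7, Σxy = 1602.84, Σx² = 5096.53
Sxx = Σx² − (Σx)²/n = 5096.53 − 4036.801429 = 1059.728571
Sxy = Σxy − (Σx)(Σy)/n = 1602.84 − 1385.624286 = 217.215714
b = Sxy/Sxx = 217.215714/1059.728571 = 0.204973
a = ȳ − b·x̄ = 8.242857 − 0.204973·24.014286 = 3.320578
ŷ(8.4) = a + b·8.4 = 3.320578 + 0.204973·8.4 = 5.042351

5.042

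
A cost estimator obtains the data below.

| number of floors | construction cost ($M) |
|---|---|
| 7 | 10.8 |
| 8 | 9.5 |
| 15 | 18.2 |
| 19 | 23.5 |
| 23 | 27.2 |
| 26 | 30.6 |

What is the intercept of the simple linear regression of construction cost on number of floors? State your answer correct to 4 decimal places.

n = 6, Σx = 98, Σy = 119.8, Σxy = 2292.3, Σx² = 1904
Sxx = Σx² − (Σx)²/n = 1904 − 1600.666667 = 303.333333
Sxy = Σxy − (Σx)(Σy)/n = 2292.3 − 1956.733333 = 335.566667
b = Sxy/Sxx = 335.566667/303.333333 = 1.106264
a = ȳ − b·x̄ = 19.966667 − 1.106264·16.333333 = 1.897692

1.8977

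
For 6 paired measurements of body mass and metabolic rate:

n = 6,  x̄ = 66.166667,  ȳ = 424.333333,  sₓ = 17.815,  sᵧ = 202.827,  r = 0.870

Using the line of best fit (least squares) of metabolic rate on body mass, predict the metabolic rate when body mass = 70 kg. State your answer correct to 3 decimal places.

b = r · sᵧ/sₓ = 0.87 · 202.827/17.815 = 9.905107
a = ȳ − b·x̄ = 424.333333 − 9.905107·66.166667 = -231.054616
ŷ(70) = a + b·70 = -231.054616 + 9.905107·70 = 462.302908

462.303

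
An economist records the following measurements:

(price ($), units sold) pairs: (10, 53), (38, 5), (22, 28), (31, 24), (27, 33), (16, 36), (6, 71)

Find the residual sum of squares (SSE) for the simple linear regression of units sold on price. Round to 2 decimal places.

283.72

n = 7, Σx = 150, Σy = 250, Σxy = 3973, Σx² = 4010, Σy² = 11620
Sxx = Σx² − (Σx)²/n = 4010 − 3214.285714 = 795.714286
Sxy = Σxy − (Σx)(Σy)/n = 3973 − 5357.142857 = -1384.142857
Syy = Σy² − (Σy)²/n = 11620 − 8928.571429 = 2691.428571
b = Sxy/Sxx = -1384.142857/795.714286 = -1.739497
SSE = Syy − b·Sxy = 2691.428571 − (-1.739497)·(-1384.142857) = 283.715799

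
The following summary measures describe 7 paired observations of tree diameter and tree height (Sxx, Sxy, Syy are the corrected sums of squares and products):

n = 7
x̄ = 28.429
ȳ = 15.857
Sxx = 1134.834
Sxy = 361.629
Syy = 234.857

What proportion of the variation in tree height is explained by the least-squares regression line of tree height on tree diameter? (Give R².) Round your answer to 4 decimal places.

0.4907

R² = Sxy²/(Sxx·Syy) = (361.629)²/(1134.834·234.857) = 0.490671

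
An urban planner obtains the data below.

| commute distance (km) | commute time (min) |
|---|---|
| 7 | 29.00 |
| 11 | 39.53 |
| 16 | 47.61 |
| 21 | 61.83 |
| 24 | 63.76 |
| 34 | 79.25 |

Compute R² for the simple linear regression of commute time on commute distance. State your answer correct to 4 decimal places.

n = 6, Σx = 113, Σy = 320.98, Σxy = 6922.76, Σx² = 2599, Σy² = 18839.182
Sxx = Σx² − (Σx)²/n = 2599 − 2128.166667 = 470.833333
Sxy = Σxy − (Σx)(Σy)/n = 6922.76 − 6045.123333 = 877.636667
Syy = Σy² − (Σy)²/n = 18839.182 − 17171.360067 = 1667.821933
R² = Sxy²/(Sxx·Syy) = (877.636667)²/(470.833333·1667.821933) = 0.980873

0.9809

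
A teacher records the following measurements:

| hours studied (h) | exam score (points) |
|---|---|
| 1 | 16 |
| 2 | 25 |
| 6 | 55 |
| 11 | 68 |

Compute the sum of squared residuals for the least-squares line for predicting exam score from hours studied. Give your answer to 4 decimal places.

n = 4, Σx = 20, Σy = 164, Σxy = 1144, Σx² = 162, Σy² = 8530
Sxx = Σx² − (Σx)²/n = 162 − 100 = 62
Sxy = Σxy − (Σx)(Σy)/n = 1144 − 820 = 324
Syy = Σy² − (Σy)²/n = 8530 − 6724 = 1806
b = Sxy/Sxx = 324/62 = 5.225806
SSE = Syy − b·Sxy = 1806 − 5.225806·324 = 112.838710

112.8387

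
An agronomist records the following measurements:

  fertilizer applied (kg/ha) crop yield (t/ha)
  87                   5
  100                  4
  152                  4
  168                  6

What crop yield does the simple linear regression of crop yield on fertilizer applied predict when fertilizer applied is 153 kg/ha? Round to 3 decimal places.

4.992

n = 4, Σx = 507, Σy = 19, Σxy = 2451, Σx² = 68897
Sxx = Σx² − (Σx)²/n = 68897 − 64262.25 = 4634.75
Sxy = Σxy − (Σx)(Σy)/n = 2451 − 2408.25 = 42.75
b = Sxy/Sxx = 42.75/4634.75 = 0.009224
a = ȳ − b·x̄ = 4.75 − 0.009224·126.75 = 3.580884
ŷ(153) = a + b·153 = 3.580884 + 0.009224·153 = 4.992125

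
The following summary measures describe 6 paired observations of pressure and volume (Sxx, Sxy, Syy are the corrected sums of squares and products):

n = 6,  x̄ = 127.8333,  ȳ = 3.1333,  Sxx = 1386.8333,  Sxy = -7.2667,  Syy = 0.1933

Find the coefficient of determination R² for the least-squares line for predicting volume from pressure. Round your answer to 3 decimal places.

0.197

R² = Sxy²/(Sxx·Syy) = (-7.2667)²/(1386.8333·0.1933) = 0.196978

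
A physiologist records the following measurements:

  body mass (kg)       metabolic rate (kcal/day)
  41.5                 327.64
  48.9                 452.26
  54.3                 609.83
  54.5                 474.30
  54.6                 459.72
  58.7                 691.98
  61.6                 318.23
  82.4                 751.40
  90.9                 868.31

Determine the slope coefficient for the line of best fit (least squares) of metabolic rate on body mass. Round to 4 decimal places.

9.7163

n = 9, Σx = 547.4, Σy = 4953.67, Σxy = 320843.338, Σx² = 35306.18
Sxx = Σx² − (Σx)²/n = 35306.18 − 33294.084444 = 2012.095556
Sxy = Σxy − (Σx)(Σy)/n = 320843.338 − 301293.217556 = 19550.120444
b = Sxy/Sxx = 19550.120444/2012.095556 = 9.716298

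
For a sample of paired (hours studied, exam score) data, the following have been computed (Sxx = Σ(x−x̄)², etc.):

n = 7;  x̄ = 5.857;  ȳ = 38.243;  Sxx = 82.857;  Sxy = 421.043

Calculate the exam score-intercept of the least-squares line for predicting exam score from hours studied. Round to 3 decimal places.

8.480

b = Sxy/Sxx = 421.043/82.857 = 5.081562
a = ȳ − b·x̄ = 38.243 − 5.081562·5.857 = 8.480290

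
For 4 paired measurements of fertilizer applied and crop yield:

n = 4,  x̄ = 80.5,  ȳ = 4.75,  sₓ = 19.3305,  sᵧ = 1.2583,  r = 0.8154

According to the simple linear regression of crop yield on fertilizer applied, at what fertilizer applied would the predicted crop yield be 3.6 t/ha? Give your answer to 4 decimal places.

b = r · sᵧ/sₓ = 0.8154 · 1.2583/19.3305 = 0.053078
a = ȳ − b·x̄ = 4.75 − 0.053078·80.5 = 0.477248
Set a + b·x = 3.6: x = (3.6 − 0.477248) / 0.053078 = 58.833637

58.8336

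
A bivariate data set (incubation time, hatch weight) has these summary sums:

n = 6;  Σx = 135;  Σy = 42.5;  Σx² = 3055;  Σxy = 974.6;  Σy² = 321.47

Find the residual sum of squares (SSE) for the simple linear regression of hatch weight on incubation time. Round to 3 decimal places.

Sxx = Σx² − (Σx)²/n = 3055 − 3037.5 = 17.5
Sxy = Σxy − (Σx)(Σy)/n = 974.6 − 956.25 = 18.35
Syy = Σy² − (Σy)²/n = 321.47 − 301.041667 = 20.428333
b = Sxy/Sxx = 18.35/17.5 = 1.048571
SSE = Syy − b·Sxy = 20.428333 − 1.048571·18.35 = 1.187048

1.187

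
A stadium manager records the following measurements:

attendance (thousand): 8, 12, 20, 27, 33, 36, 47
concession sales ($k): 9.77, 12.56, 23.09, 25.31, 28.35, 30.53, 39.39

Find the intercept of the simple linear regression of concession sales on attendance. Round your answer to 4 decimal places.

n = 7, Σx = 183, Σy = 169, Σxy = 5260.01, Σx² = 5931
Sxx = Σx² − (Σx)²/n = 5931 − 4784.142857 = 1146.857143
Sxy = Σxy − (Σx)(Σy)/n = 5260.01 − 4418.142857 = 841.867143
b = Sxy/Sxx = 841.867143/1146.857143 = 0.734065
a = ȳ − b·x̄ = 24.142857 − 0.734065·26.142857 = 4.952313

4.9523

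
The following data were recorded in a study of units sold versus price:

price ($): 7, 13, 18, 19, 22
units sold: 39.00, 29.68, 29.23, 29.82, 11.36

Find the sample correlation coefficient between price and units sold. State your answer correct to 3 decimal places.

n = 5, Σx = 79, Σy = 139.09, Σxy = 2001.48, Σx² = 1387, Σy² = 4274.5773
Sxx = Σx² − (Σx)²/n = 1387 − 1248.2 = 138.8
Sxy = Σxy − (Σx)(Σy)/n = 2001.48 − 2197.622 = -196.142
Syy = Σy² − (Σy)²/n = 4274.5773 − 3869.20562 = 405.37168
r = Sxy/√(Sxx·Syy) = -196.142/√(56265.589184) = -196.142/237.203687 = -0.826893

-0.827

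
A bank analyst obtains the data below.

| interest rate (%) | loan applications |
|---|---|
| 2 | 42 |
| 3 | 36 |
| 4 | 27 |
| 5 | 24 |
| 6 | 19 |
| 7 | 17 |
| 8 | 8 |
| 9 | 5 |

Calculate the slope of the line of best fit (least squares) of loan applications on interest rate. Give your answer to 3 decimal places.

n = 8, Σx = 44, Σy = 178, Σxy = 762, Σx² = 284
Sxx = Σx² − (Σx)²/n = 284 − 242 = 42
Sxy = Σxy − (Σx)(Σy)/n = 762 − 979 = -217
b = Sxy/Sxx = -217/42 = -5.166667

-5.167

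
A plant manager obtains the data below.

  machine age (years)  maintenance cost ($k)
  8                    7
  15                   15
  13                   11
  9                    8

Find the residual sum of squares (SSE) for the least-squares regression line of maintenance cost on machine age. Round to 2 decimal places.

n = 4, Σx = 45, Σy = 41, Σxy = 496, Σx² = 539, Σy² = 459
Sxx = Σx² − (Σx)²/n = 539 − 506.25 = 32.75
Sxy = Σxy − (Σx)(Σy)/n = 496 − 461.25 = 34.75
Syy = Σy² − (Σy)²/n = 459 − 420.25 = 38.75
b = Sxy/Sxx = 34.75/32.75 = 1.061069
SSE = Syy − b·Sxy = 38.75 − 1.061069·34.75 = 1.877863

1.88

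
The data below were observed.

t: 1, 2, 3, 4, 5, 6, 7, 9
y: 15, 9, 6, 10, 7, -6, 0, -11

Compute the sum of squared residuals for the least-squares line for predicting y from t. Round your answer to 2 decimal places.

n = 8, Σx = 37, Σy = 30, Σxy = -9, Σx² = 221, Σy² = 648
Sxx = Σx² − (Σx)²/n = 221 − 171.125 = 49.875
Sxy = Σxy − (Σx)(Σy)/n = -9 − 138.75 = -147.75
Syy = Σy² − (Σy)²/n = 648 − 112.5 = 535.5
b = Sxy/Sxx = -147.75/49.875 = -2.962406
SSE = Syy − b·Sxy = 535.5 − (-2.962406)·(-147.75) = 97.804511

97.80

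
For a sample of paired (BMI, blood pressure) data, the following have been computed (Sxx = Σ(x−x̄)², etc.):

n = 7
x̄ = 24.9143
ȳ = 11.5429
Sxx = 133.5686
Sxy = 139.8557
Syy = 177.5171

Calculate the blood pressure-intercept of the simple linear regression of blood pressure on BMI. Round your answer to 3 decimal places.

-14.544

b = Sxy/Sxx = 139.8557/133.5686 = 1.047070
a = ȳ − b·x̄ = 11.5429 − 1.047070·24.9143 = -14.544121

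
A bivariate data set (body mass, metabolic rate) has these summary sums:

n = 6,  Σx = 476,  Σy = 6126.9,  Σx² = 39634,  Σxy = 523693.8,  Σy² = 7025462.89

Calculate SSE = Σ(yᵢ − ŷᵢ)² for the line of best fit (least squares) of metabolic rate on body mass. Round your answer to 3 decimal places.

12434.970

Sxx = Σx² − (Σx)²/n = 39634 − 37762.666667 = 1871.333333
Sxy = Σxy − (Σx)(Σy)/n = 523693.8 − 486067.4 = 37626.4
Syy = Σy² − (Σy)²/n = 7025462.89 − 6256483.935 = 768978.955
b = Sxy/Sxx = 37626.4/1871.333333 = 20.106733
SSE = Syy − b·Sxy = 768978.955 − 20.106733·37626.4 = 12434.970162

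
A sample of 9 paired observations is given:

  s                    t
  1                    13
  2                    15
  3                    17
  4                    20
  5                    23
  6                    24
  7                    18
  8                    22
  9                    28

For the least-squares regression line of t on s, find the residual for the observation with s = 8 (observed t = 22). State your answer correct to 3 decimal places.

-2.350

n = 9, Σx = 45, Σy = 180, Σxy = 987, Σx² = 285
Sxx = Σx² − (Σx)²/n = 285 − 225 = 60
Sxy = Σxy − (Σx)(Σy)/n = 987 − 900 = 87
b = Sxy/Sxx = 87/60 = 1.45
a = ȳ − b·x̄ = 20 − 1.45·5 = 12.75
ŷ(8) = 12.75 + 1.45·8 = 24.35
residual = y − ŷ = 22 − 24.35 = -2.35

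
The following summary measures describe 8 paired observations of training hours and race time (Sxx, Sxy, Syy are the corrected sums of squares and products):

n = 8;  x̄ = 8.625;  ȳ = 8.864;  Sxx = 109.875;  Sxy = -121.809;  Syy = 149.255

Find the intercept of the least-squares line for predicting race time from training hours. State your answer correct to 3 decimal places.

18.426

b = Sxy/Sxx = -121.809/109.875 = -1.108614
a = ȳ − b·x̄ = 8.864 − (-1.108614)·8.625 = 18.425799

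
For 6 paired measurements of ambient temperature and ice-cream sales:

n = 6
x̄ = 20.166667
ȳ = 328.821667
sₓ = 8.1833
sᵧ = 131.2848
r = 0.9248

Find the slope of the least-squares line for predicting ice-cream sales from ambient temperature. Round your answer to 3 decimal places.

b = r · sᵧ/sₓ = 0.9248 · 131.2848/8.1833 = 14.836580

14.837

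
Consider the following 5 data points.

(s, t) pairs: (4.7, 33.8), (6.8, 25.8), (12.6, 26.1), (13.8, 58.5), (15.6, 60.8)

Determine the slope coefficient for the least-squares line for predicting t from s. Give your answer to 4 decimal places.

n = 5, Σx = 53.5, Σy = 205, Σxy = 2418.94, Σx² = 660.89
Sxx = Σx² − (Σx)²/n = 660.89 − 572.45 = 88.44
Sxy = Σxy − (Σx)(Σy)/n = 2418.94 − 2193.5 = 225.44
b = Sxy/Sxx = 225.44/88.44 = 2.549073

2.5491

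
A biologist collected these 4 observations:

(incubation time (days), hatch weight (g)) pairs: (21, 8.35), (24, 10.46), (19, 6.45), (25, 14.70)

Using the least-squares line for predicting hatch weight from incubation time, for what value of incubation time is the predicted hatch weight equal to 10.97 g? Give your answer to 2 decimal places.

23.07

n = 4, Σx = 89, Σy = 39.96, Σxy = 916.44, Σx² = 2003
Sxx = Σx² − (Σx)²/n = 2003 − 1980.25 = 22.75
Sxy = Σxy − (Σx)(Σy)/n = 916.44 − 889.11 = 27.33
b = Sxy/Sxx = 27.33/22.75 = 1.201319
a = ȳ − b·x̄ = 9.99 − 1.201319·22.25 = -16.739341
Set a + b·x = 10.97: x = (10.97 − (-16.739341)) / 1.201319 = 23.065770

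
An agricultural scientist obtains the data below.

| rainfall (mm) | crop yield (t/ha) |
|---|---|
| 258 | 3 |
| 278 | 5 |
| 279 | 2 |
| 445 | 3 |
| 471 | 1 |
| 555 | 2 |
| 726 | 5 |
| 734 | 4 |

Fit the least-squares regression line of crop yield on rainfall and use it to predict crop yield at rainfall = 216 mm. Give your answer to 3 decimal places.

2.645

n = 8, Σx = 3746, Σy = 25, Σxy = 12204, Σx² = 2015412
Sxx = Σx² − (Σx)²/n = 2015412 − 1754064.5 = 261347.5
Sxy = Σxy − (Σx)(Σy)/n = 12204 − 11706.25 = 497.75
b = Sxy/Sxx = 497.75/261347.5 = 0.001905
a = ȳ − b·x̄ = 3.125 − 0.001905·468.25 = 2.233193
ŷ(216) = a + b·216 = 2.233193 + 0.001905·216 = 2.644577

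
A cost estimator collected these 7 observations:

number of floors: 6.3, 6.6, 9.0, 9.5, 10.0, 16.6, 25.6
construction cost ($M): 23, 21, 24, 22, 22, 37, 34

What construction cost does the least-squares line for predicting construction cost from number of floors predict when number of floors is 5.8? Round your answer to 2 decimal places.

21.27

n = 7, Σx = 83.6, Σy = 183, Σxy = 2413.1, Σx² = 1285.42
Sxx = Σx² − (Σx)²/n = 1285.42 − 998.422857 = 286.997143
Sxy = Σxy − (Σx)(Σy)/n = 2413.1 − 2185.542857 = 227.557143
b = Sxy/Sxx = 227.557143/286.997143 = 0.792890
a = ȳ − b·x̄ = 26.142857 − 0.792890·11.942857 = 16.673486
ŷ(5.8) = a + b·5.8 = 16.673486 + 0.792890·5.8 = 21.272248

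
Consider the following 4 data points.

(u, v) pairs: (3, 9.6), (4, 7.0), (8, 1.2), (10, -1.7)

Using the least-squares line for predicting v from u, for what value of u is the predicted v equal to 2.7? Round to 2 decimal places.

n = 4, Σx = 25, Σy = 16.1, Σxy = 49.4, Σx² = 189
Sxx = Σx² − (Σx)²/n = 189 − 156.25 = 32.75
Sxy = Σxy − (Σx)(Σy)/n = 49.4 − 100.625 = -51.225
b = Sxy/Sxx = -51.225/32.75 = -1.564122
a = ȳ − b·x̄ = 4.025 − (-1.564122)·6.25 = 13.800763
Set a + b·x = 2.7: x = (2.7 − 13.800763) / (-1.564122) = 7.097121

7.10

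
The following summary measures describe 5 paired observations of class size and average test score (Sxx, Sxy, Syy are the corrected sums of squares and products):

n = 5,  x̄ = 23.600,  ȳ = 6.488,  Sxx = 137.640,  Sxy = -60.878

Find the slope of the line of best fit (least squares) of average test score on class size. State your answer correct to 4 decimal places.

-0.4423

b = Sxy/Sxx = -60.878/137.64 = -0.442299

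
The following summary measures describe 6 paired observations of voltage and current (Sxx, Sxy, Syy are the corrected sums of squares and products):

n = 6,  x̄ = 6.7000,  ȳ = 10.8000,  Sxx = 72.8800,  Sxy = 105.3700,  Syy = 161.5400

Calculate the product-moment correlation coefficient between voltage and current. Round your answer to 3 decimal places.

r = Sxy/√(Sxx·Syy) = 105.37/√(11773.0352) = 105.37/108.503618 = 0.971120

0.971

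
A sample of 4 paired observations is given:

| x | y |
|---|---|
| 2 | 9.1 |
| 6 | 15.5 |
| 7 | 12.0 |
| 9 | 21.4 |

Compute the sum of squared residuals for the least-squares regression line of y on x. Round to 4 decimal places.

23.0954

n = 4, Σx = 24, Σy = 58, Σxy = 387.8, Σx² = 170, Σy² = 925.02
Sxx = Σx² − (Σx)²/n = 170 − 144 = 26
Sxy = Σxy − (Σx)(Σy)/n = 387.8 − 348 = 39.8
Syy = Σy² − (Σy)²/n = 925.02 − 841 = 84.02
b = Sxy/Sxx = 39.8/26 = 1.530769
SSE = Syy − b·Sxy = 84.02 − 1.530769·39.8 = 23.095385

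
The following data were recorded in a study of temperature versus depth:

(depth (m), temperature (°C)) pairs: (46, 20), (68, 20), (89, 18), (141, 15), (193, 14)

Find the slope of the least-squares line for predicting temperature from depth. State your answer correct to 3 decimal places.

n = 5, Σx = 537, Σy = 87, Σxy = 8699, Σx² = 71791
Sxx = Σx² − (Σx)²/n = 71791 − 57673.8 = 14117.2
Sxy = Σxy − (Σx)(Σy)/n = 8699 − 9343.8 = -644.8
b = Sxy/Sxx = -644.8/14117.2 = -0.045675

-0.046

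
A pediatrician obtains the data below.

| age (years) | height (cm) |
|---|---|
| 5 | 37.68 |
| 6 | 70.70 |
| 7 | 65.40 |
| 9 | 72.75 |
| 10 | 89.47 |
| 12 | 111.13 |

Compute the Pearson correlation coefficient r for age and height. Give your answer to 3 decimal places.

n = 6, Σx = 49, Σy = 447.13, Σxy = 3953.41, Σx² = 435, Σy² = 36342.7527
Sxx = Σx² − (Σx)²/n = 435 − 400.166667 = 34.833333
Sxy = Σxy − (Σx)(Σy)/n = 3953.41 − 3651.561667 = 301.848333
Syy = Σy² − (Σy)²/n = 36342.7527 − 33320.872817 = 3021.879883
r = Sxy/√(Sxx·Syy) = 301.848333/√(105262.149269) = 301.848333/324.441288 = 0.930364

0.930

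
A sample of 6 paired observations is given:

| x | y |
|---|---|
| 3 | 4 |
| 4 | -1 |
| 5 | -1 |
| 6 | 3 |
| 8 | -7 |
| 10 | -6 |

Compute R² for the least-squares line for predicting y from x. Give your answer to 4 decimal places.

0.6412

n = 6, Σx = 36, Σy = -8, Σxy = -95, Σx² = 250, Σy² = 112
Sxx = Σx² − (Σx)²/n = 250 − 216 = 34
Sxy = Σxy − (Σx)(Σy)/n = -95 − (-48) = -47
Syy = Σy² − (Σy)²/n = 112 − 10.666667 = 101.333333
R² = Sxy²/(Sxx·Syy) = (-47)²/(34·101.333333) = 0.641157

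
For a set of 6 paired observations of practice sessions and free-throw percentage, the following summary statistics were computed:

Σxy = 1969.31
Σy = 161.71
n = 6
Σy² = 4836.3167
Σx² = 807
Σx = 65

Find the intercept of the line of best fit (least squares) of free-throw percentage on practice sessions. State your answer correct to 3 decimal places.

4.043

Sxx = Σx² − (Σx)²/n = 807 − 704.166667 = 102.833333
Sxy = Σxy − (Σx)(Σy)/n = 1969.31 − 1751.858333 = 217.451667
b = Sxy/Sxx = 217.451667/102.833333 = 2.114603
a = ȳ − b·x̄ = 26.951667 − 2.114603·10.833333 = 4.043468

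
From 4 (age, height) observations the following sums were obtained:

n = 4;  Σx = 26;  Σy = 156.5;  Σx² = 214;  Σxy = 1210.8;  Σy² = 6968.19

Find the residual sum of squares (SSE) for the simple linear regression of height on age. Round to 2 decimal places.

12.65

Sxx = Σx² − (Σx)²/n = 214 − 169 = 45
Sxy = Σxy − (Σx)(Σy)/n = 1210.8 − 1017.25 = 193.55
Syy = Σy² − (Σy)²/n = 6968.19 − 6123.0625 = 845.1275
b = Sxy/Sxx = 193.55/45 = 4.301111
SSE = Syy − b·Sxy = 845.1275 − 4.301111·193.55 = 12.647444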